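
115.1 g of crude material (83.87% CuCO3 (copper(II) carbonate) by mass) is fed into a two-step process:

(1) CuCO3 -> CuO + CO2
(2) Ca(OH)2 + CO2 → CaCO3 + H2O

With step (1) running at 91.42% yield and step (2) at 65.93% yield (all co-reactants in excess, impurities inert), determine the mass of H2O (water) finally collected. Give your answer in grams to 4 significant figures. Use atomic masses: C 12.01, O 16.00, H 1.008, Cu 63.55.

Pure CuCO3 = 115.1 × 0.8387 = 96.534 g.
M(CuCO3) = 63.55 + 12.01 + 3(16.00) = 123.56 g/mol.
M(H2O) = 2(1.008) + 16.00 = 18.016 g/mol.
n(CuCO3) = 96.534 / 123.56 = 0.78128 mol.
Step 1 (CuCO3:CO2 = 1:1): theoretical n(CO2) = 0.78128 mol; at 91.42% yield, n(CO2) = 0.71424 mol.
Step 2 (CO2:H2O = 1:1): theoretical n(H2O) = 0.71424 mol, so theoretical mass = 0.71424 × 18.016 = 12.868 g.
At 65.93% yield, actual mass of H2O = 12.868 × 0.6593 = 8.4837 g.

8.484 g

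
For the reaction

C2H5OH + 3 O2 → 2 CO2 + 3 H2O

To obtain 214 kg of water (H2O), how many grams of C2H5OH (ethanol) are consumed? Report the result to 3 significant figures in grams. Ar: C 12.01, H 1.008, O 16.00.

182000 g

M(H2O) = 2(1.008) + 16.00 = 18.016 g/mol.
M(C2H5OH) = 2(12.01) + 6(1.008) + 16.00 = 46.068 g/mol.
Convert: 214 kg = 214000 g.
n(H2O) = 214000 g / 18.016 g/mol = 11880 mol.
From the equation the H2O:C2H5OH mole ratio is 3:1, so n(C2H5OH) = 11880 × 1/3 = 3959 mol.
Mass of C2H5OH = 3959 mol × 46.068 g/mol = 182400 g.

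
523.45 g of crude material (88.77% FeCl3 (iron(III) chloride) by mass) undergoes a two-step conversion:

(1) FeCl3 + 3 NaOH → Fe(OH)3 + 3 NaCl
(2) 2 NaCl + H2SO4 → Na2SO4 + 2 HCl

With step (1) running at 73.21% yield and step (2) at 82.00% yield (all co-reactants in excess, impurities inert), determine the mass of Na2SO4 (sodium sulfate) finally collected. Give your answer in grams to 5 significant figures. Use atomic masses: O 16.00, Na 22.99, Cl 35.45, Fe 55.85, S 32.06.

366.42 g

Pure FeCl3 = 523.45 × 0.8877 = 464.667 g.
M(FeCl3) = 55.85 + 3(35.45) = 162.20 g/mol.
M(Na2SO4) = 2(22.99) + 32.06 + 4(16.00) = 142.04 g/mol.
n(FeCl3) = 464.667 / 162.20 = 2.86478 mol.
Step 1 (FeCl3:NaCl = 1:3): theoretical n(NaCl) = 8.59433 mol; at 73.21% yield, n(NaCl) = 6.29191 mol.
Step 2 (NaCl:Na2SO4 = 2:1): theoretical n(Na2SO4) = 3.14595 mol, so theoretical mass = 3.14595 × 142.04 = 446.851 g.
At 82.00% yield, actual mass of Na2SO4 = 446.851 × 0.8200 = 366.418 g.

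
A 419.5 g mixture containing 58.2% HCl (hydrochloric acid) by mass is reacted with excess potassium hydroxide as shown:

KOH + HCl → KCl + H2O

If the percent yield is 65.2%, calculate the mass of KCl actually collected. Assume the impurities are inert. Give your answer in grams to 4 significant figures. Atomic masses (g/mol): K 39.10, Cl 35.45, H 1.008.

325.5 g

Pure HCl available = 419.5 g × 0.582 = 244.15 g.
M(HCl) = 1.008 + 35.45 = 36.458 g/mol.
M(KCl) = 39.10 + 35.45 = 74.55 g/mol.
n(HCl) = 244.15 g / 36.458 g/mol = 6.6967 mol.
From the equation the HCl:KCl mole ratio is 1:1, so n(KCl) = 6.6967 × 1/1 = 6.6967 mol.
Mass of KCl = 6.6967 mol × 74.55 g/mol = 499.24 g.
Actual mass collected = 499.24 g × 0.652 = 325.50 g.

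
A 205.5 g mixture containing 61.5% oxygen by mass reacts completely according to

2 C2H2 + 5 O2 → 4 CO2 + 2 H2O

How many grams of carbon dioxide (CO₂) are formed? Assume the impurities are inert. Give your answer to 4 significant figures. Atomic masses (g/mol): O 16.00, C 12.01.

Mass of pure O2 = 205.5 g × 0.615 = 126.38 g.
M(O2) = 2(16.00) = 32.00 g/mol.
M(CO2) = 12.01 + 2(16.00) = 44.01 g/mol.
n(O2) = 126.38 g / 32.00 g/mol = 3.9495 mol.
From the equation the O2:CO2 mole ratio is 5:4, so n(CO2) = 3.9495 × 4/5 = 3.1596 mol.
Mass of CO2 = 3.1596 mol × 44.01 g/mol = 139.05 g.

139.1 g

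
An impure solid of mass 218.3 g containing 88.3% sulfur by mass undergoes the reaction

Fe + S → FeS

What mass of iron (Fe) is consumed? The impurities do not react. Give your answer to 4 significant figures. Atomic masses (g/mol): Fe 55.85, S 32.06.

335.8 g

Mass of pure S = 218.3 g × 0.883 = 192.76 g.
M(S) = 32.06 g/mol.
M(Fe) = 55.85 g/mol.
n(S) = 192.76 g / 32.06 g/mol = 6.0124 mol.
From the equation the S:Fe mole ratio is 1:1, so n(Fe) = 6.0124 × 1/1 = 6.0124 mol.
Mass of Fe = 6.0124 mol × 55.85 g/mol = 335.79 g.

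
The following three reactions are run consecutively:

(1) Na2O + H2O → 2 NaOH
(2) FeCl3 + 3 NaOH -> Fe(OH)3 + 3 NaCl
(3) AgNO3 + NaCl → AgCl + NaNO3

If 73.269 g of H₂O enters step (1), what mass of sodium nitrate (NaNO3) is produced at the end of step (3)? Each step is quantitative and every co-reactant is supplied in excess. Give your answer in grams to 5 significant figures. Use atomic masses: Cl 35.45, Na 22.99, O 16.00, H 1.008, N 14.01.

691.37 g

M(H2O) = 2(1.008) + 16.00 = 18.016 g/mol.
M(NaNO3) = 22.99 + 14.01 + 3(16.00) = 85.00 g/mol.
n(H2O) = 73.269 / 18.016 = 4.06688 mol.
Reaction (1): H2O→NaOH ratio 1:2 ⇒ n(NaOH) = 8.13377 mol.
Reaction (2): NaOH→NaCl ratio 3:3 ⇒ n(NaCl) = 8.13377 mol.
Reaction (3): NaCl→NaNO3 ratio 1:1 ⇒ n(NaNO3) = 8.13377 mol.
Mass of NaNO3 = 8.13377 × 85.00 = 691.370 g.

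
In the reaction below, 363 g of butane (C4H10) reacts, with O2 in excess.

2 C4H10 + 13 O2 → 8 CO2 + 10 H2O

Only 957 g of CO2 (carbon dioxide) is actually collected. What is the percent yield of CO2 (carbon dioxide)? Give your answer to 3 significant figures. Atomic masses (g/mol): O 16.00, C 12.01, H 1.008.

87.0 %

M(C4H10) = 4(12.01) + 10(1.008) = 58.12 g/mol.
M(CO2) = 12.01 + 2(16.00) = 44.01 g/mol.
n(C4H10) = 363.0 g / 58.12 g/mol = 6.246 mol.
From the equation the C4H10:CO2 mole ratio is 2:8, so n(CO2) = 6.246 × 8/2 = 24.98 mol.
Mass of CO2 = 24.98 mol × 44.01 g/mol = 1099 g.
This is the theoretical yield. Percent yield = 957 g / 1099 g × 100% = 87.04%.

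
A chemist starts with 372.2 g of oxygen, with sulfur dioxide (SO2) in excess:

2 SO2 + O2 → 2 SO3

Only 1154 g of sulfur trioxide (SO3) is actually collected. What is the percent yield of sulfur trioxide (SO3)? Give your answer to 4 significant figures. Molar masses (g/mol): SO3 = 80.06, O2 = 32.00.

61.96 %

n(O2) = 372.20 g / 32.00 g/mol = 11.631 mol.
From the equation the O2:SO3 mole ratio is 1:2, so n(SO3) = 11.631 × 2/1 = 23.262 mol.
Mass of SO3 = 23.262 mol × 80.06 g/mol = 1862.4 g.
This is the theoretical yield. Percent yield = 1154 g / 1862.4 g × 100% = 61.963%.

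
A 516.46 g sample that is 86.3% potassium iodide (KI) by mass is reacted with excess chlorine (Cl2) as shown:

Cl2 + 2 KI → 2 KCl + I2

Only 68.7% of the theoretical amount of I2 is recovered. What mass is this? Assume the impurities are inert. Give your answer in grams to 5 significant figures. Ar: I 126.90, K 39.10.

Pure KI available = 516.46 g × 0.863 = 445.705 g.
M(KI) = 39.10 + 126.90 = 166.00 g/mol.
M(I2) = 2(126.90) = 253.80 g/mol.
n(KI) = 445.705 g / 166.00 g/mol = 2.68497 mol.
From the equation the KI:I2 mole ratio is 2:1, so n(I2) = 2.68497 × 1/2 = 1.34248 mol.
Mass of I2 = 1.34248 mol × 253.80 g/mol = 340.723 g.
Actual mass collected = 340.723 g × 0.687 = 234.076 g.

234.08 g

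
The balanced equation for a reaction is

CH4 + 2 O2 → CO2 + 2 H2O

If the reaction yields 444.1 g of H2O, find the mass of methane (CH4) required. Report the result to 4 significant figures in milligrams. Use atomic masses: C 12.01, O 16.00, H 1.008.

197700 mg

M(H2O) = 2(1.008) + 16.00 = 18.016 g/mol.
M(CH4) = 12.01 + 4(1.008) = 16.042 g/mol.
n(H2O) = 444.10 g / 18.016 g/mol = 24.650 mol.
From the equation the H2O:CH4 mole ratio is 2:1, so n(CH4) = 24.650 × 1/2 = 12.325 mol.
Mass of CH4 = 12.325 mol × 16.042 g/mol = 197.72 g.
Converting to mg: 197.72 g = 197700 mg.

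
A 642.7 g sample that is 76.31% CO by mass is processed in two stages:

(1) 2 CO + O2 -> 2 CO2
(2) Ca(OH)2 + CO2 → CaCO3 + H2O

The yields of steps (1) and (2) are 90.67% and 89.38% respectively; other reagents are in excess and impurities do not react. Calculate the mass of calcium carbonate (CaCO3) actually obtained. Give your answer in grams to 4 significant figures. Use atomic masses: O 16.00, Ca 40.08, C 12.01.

Pure CO = 642.7 × 0.7631 = 490.44 g.
M(CO) = 12.01 + 16.00 = 28.01 g/mol.
M(CaCO3) = 40.08 + 12.01 + 3(16.00) = 100.09 g/mol.
n(CO) = 490.44 / 28.01 = 17.510 mol.
Step 1 (CO:CO2 = 2:2): theoretical n(CO2) = 17.510 mol; at 90.67% yield, n(CO2) = 15.876 mol.
Step 2 (CO2:CaCO3 = 1:1): theoretical n(CaCO3) = 15.876 mol, so theoretical mass = 15.876 × 100.09 = 1589.0 g.
At 89.38% yield, actual mass of CaCO3 = 1589.0 × 0.8938 = 1420.3 g.

1420 g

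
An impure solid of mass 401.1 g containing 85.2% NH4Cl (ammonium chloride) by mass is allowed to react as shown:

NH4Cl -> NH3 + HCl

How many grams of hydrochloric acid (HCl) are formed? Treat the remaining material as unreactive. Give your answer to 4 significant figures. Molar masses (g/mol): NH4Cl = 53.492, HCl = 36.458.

232.9 g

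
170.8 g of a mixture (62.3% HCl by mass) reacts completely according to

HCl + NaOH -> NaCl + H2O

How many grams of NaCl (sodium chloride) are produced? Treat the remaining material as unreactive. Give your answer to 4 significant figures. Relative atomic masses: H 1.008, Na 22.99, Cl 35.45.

Mass of pure HCl = 170.8 g × 0.623 = 106.41 g.
M(HCl) = 1.008 + 35.45 = 36.458 g/mol.
M(NaCl) = 22.99 + 35.45 = 58.44 g/mol.
n(HCl) = 106.41 g / 36.458 g/mol = 2.9187 mol.
From the equation the HCl:NaCl mole ratio is 1:1, so n(NaCl) = 2.9187 × 1/1 = 2.9187 mol.
Mass of NaCl = 2.9187 mol × 58.44 g/mol = 170.57 g.

170.6 g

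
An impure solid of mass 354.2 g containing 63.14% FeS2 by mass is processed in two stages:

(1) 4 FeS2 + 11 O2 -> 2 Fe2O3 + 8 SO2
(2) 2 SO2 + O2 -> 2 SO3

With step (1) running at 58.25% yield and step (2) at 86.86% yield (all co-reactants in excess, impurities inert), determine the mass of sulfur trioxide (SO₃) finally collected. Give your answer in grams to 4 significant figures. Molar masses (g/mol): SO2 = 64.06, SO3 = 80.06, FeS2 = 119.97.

151.0 g

Pure FeS2 = 354.2 × 0.6314 = 223.64 g.
n(FeS2) = 223.64 / 119.97 = 1.8641 mol.
Step 1 (FeS2:SO2 = 4:8): theoretical n(SO2) = 3.7283 mol; at 58.25% yield, n(SO2) = 2.1717 mol.
Step 2 (SO2:SO3 = 2:2): theoretical n(SO3) = 2.1717 mol, so theoretical mass = 2.1717 × 80.06 = 173.87 g.
At 86.86% yield, actual mass of SO3 = 173.87 × 0.8686 = 151.02 g.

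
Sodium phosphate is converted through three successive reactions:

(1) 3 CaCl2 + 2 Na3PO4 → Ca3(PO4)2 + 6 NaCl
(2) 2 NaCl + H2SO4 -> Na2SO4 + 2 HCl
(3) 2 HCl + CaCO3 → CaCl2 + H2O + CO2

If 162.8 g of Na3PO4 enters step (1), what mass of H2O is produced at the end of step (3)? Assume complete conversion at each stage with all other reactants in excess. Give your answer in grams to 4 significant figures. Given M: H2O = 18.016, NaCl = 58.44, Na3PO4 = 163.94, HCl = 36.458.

n(Na3PO4) = 162.8 / 163.94 = 0.99305 mol.
Reaction (1): Na3PO4→NaCl ratio 2:6 ⇒ n(NaCl) = 2.9791 mol.
Reaction (2): NaCl→HCl ratio 2:2 ⇒ n(HCl) = 2.9791 mol.
Reaction (3): HCl→H2O ratio 2:1 ⇒ n(H2O) = 1.4896 mol.
Mass of H2O = 1.4896 × 18.016 = 26.836 g.

26.84 g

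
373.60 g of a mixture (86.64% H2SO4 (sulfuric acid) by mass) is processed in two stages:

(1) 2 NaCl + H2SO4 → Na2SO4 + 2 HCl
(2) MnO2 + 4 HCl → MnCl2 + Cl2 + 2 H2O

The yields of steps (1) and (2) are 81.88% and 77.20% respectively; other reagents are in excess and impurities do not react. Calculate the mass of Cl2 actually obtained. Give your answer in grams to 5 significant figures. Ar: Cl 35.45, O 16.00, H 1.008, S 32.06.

Pure H2SO4 = 373.60 × 0.8664 = 323.687 g.
M(H2SO4) = 2(1.008) + 32.06 + 4(16.00) = 98.076 g/mol.
M(Cl2) = 2(35.45) = 70.90 g/mol.
n(H2SO4) = 323.687 / 98.076 = 3.30037 mol.
Step 1 (H2SO4:HCl = 1:2): theoretical n(HCl) = 6.60074 mol; at 81.88% yield, n(HCl) = 5.40469 mol.
Step 2 (HCl:Cl2 = 4:1): theoretical n(Cl2) = 1.35117 mol, so theoretical mass = 1.35117 × 70.90 = 95.7980 g.
At 77.20% yield, actual mass of Cl2 = 95.7980 × 0.7720 = 73.9561 g.

73.956 g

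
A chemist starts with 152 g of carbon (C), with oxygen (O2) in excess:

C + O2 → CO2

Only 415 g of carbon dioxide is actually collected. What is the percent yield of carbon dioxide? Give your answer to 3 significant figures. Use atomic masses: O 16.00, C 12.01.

74.5 %

M(C) = 12.01 g/mol.
M(CO2) = 12.01 + 2(16.00) = 44.01 g/mol.
n(C) = 152.0 g / 12.01 g/mol = 12.66 mol.
From the equation the C:CO2 mole ratio is 1:1, so n(CO2) = 12.66 × 1/1 = 12.66 mol.
Mass of CO2 = 12.66 mol × 44.01 g/mol = 557.0 g.
This is the theoretical yield. Percent yield = 415 g / 557.0 g × 100% = 74.51%.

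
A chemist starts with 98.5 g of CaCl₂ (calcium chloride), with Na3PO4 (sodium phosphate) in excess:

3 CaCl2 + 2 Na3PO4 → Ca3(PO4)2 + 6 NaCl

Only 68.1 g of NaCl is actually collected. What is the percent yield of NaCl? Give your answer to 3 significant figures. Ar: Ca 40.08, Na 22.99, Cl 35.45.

M(CaCl2) = 40.08 + 2(35.45) = 110.98 g/mol.
M(NaCl) = 22.99 + 35.45 = 58.44 g/mol.
n(CaCl2) = 98.50 g / 110.98 g/mol = 0.8875 mol.
From the equation the CaCl2:NaCl mole ratio is 3:6, so n(NaCl) = 0.8875 × 6/3 = 1.775 mol.
Mass of NaCl = 1.775 mol × 58.44 g/mol = 103.7 g.
This is the theoretical yield. Percent yield = 68.1 g / 103.7 g × 100% = 65.65%.

65.6 %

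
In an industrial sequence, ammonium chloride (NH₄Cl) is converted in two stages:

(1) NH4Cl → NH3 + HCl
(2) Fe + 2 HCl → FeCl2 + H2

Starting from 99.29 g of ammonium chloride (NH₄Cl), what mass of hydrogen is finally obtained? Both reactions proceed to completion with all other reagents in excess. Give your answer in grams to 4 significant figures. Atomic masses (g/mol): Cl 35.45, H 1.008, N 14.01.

1.871 g

M(NH4Cl) = 14.01 + 4(1.008) + 35.45 = 53.492 g/mol.
M(H2) = 2(1.008) = 2.016 g/mol.
n(NH4Cl) = 99.290 / 53.492 = 1.8562 mol.
Step 1 gives a 1:1 ratio of NH4Cl to HCl, so n(HCl) = 1.8562 mol.
In step 2 the HCl:H2 ratio is 2:1, so n(H2) = 0.92808 mol.
Mass of H2 = 0.92808 × 2.016 = 1.8710 g.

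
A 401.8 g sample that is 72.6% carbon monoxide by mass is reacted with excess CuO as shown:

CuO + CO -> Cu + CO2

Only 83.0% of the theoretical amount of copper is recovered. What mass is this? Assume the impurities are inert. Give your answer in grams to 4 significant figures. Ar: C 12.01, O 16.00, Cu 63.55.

549.3 g

Pure CO available = 401.8 g × 0.726 = 291.71 g.
M(CO) = 12.01 + 16.00 = 28.01 g/mol.
M(Cu) = 63.55 g/mol.
n(CO) = 291.71 g / 28.01 g/mol = 10.414 mol.
From the equation the CO:Cu mole ratio is 1:1, so n(Cu) = 10.414 × 1/1 = 10.414 mol.
Mass of Cu = 10.414 mol × 63.55 g/mol = 661.83 g.
Actual mass collected = 661.83 g × 0.830 = 549.32 g.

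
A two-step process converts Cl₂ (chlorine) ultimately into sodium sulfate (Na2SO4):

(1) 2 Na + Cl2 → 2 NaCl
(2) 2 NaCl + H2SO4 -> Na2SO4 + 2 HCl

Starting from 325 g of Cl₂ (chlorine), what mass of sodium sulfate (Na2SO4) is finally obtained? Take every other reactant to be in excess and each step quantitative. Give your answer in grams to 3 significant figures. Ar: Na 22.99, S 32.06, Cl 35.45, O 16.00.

651 g

M(Cl2) = 2(35.45) = 70.90 g/mol.
M(Na2SO4) = 2(22.99) + 32.06 + 4(16.00) = 142.04 g/mol.
n(Cl2) = 325.0 / 70.90 = 4.584 mol.
Step 1 gives a 1:2 ratio of Cl2 to NaCl, so n(NaCl) = 9.168 mol.
In step 2 the NaCl:Na2SO4 ratio is 2:1, so n(Na2SO4) = 4.584 mol.
Mass of Na2SO4 = 4.584 × 142.04 = 651.1 g.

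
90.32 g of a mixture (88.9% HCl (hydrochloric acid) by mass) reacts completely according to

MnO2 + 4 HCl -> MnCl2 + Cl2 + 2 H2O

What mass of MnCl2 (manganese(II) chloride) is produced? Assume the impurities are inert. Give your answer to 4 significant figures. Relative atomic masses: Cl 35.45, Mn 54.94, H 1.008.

69.29 g

Mass of pure HCl = 90.32 g × 0.889 = 80.294 g.
M(HCl) = 1.008 + 35.45 = 36.458 g/mol.
M(MnCl2) = 54.94 + 2(35.45) = 125.84 g/mol.
n(HCl) = 80.294 g / 36.458 g/mol = 2.2024 mol.
From the equation the HCl:MnCl2 mole ratio is 4:1, so n(MnCl2) = 2.2024 × 1/4 = 0.55060 mol.
Mass of MnCl2 = 0.55060 mol × 125.84 g/mol = 69.287 g.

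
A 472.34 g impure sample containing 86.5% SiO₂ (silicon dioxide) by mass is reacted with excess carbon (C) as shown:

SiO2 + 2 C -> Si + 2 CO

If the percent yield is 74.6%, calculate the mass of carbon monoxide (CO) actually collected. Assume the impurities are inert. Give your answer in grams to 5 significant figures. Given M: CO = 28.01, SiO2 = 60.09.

284.15 g

Pure SiO2 available = 472.34 g × 0.865 = 408.574 g.
n(SiO2) = 408.574 g / 60.09 g/mol = 6.79937 mol.
From the equation the SiO2:CO mole ratio is 1:2, so n(CO) = 6.79937 × 2/1 = 13.5987 mol.
Mass of CO = 13.5987 mol × 28.01 g/mol = 380.901 g.
Actual mass collected = 380.901 g × 0.746 = 284.152 g.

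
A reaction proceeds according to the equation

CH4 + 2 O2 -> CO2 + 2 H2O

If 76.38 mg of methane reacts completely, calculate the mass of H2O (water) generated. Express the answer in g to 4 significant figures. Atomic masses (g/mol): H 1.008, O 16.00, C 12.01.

0.1716 g

M(CH4) = 12.01 + 4(1.008) = 16.042 g/mol.
M(H2O) = 2(1.008) + 16.00 = 18.016 g/mol.
Convert: 76.38 mg = 0.076380 g.
n(CH4) = 0.076380 g / 16.042 g/mol = 0.0047613 mol.
From the equation the CH4:H2O mole ratio is 1:2, so n(H2O) = 0.0047613 × 2/1 = 0.0095225 mol.
Mass of H2O = 0.0095225 mol × 18.016 g/mol = 0.17156 g.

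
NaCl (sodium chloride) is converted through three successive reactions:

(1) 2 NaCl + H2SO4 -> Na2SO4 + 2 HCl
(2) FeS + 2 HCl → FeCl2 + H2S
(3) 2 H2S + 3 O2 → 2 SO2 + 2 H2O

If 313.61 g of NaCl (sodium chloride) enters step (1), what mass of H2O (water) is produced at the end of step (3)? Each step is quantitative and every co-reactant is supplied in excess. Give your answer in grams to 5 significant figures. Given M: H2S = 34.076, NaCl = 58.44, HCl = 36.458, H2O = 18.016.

n(NaCl) = 313.61 / 58.44 = 5.36636 mol.
Reaction (1): NaCl→HCl ratio 2:2 ⇒ n(HCl) = 5.36636 mol.
Reaction (2): HCl→H2S ratio 2:1 ⇒ n(H2S) = 2.68318 mol.
Reaction (3): H2S→H2O ratio 2:2 ⇒ n(H2O) = 2.68318 mol.
Mass of H2O = 2.68318 × 18.016 = 48.3402 g.

48.340 g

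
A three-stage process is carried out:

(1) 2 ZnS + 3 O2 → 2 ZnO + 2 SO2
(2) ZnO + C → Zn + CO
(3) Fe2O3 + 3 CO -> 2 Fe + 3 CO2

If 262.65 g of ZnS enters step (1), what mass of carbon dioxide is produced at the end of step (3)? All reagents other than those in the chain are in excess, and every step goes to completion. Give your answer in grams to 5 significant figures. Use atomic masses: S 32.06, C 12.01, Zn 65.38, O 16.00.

118.63 g

M(ZnS) = 65.38 + 32.06 = 97.44 g/mol.
M(CO2) = 12.01 + 2(16.00) = 44.01 g/mol.
n(ZnS) = 262.65 / 97.44 = 2.69550 mol.
Reaction (1): ZnS→ZnO ratio 2:2 ⇒ n(ZnO) = 2.69550 mol.
Reaction (2): ZnO→CO ratio 1:1 ⇒ n(CO) = 2.69550 mol.
Reaction (3): CO→CO2 ratio 3:3 ⇒ n(CO2) = 2.69550 mol.
Mass of CO2 = 2.69550 × 44.01 = 118.629 g.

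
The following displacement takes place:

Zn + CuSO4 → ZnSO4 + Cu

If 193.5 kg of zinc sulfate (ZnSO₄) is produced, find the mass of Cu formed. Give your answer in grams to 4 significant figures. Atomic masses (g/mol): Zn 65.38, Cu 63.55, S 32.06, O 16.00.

M(ZnSO4) = 65.38 + 32.06 + 4(16.00) = 161.44 g/mol.
M(Cu) = 63.55 g/mol.
Convert: 193.5 kg = 193500 g.
n(ZnSO4) = 193500 g / 161.44 g/mol = 1198.6 mol.
From the equation the ZnSO4:Cu mole ratio is 1:1, so n(Cu) = 1198.6 × 1/1 = 1198.6 mol.
Mass of Cu = 1198.6 mol × 63.55 g/mol = 76170 g.

76170 g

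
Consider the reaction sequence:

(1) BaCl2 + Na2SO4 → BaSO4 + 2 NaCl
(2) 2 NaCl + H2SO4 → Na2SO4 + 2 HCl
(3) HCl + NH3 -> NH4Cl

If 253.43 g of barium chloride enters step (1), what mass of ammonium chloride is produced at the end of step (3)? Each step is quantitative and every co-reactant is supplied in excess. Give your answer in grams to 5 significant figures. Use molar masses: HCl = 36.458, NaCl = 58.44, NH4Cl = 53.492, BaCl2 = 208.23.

n(BaCl2) = 253.43 / 208.23 = 1.21707 mol.
Reaction (1): BaCl2→NaCl ratio 1:2 ⇒ n(NaCl) = 2.43414 mol.
Reaction (2): NaCl→HCl ratio 2:2 ⇒ n(HCl) = 2.43414 mol.
Reaction (3): HCl→NH4Cl ratio 1:1 ⇒ n(NH4Cl) = 2.43414 mol.
Mass of NH4Cl = 2.43414 × 53.492 = 130.207 g.

130.21 g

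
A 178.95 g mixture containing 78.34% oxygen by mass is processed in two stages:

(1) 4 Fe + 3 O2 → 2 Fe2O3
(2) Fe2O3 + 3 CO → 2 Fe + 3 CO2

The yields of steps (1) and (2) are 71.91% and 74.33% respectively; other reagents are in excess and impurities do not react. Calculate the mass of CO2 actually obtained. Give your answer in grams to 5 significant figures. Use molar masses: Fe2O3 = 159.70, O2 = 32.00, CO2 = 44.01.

206.11 g

Pure O2 = 178.95 × 0.7834 = 140.189 g.
n(O2) = 140.189 / 32.00 = 4.38092 mol.
Step 1 (O2:Fe2O3 = 3:2): theoretical n(Fe2O3) = 2.92061 mol; at 71.91% yield, n(Fe2O3) = 2.10021 mol.
Step 2 (Fe2O3:CO2 = 1:3): theoretical n(CO2) = 6.30064 mol, so theoretical mass = 6.30064 × 44.01 = 277.291 g.
At 74.33% yield, actual mass of CO2 = 277.291 × 0.7433 = 206.110 g.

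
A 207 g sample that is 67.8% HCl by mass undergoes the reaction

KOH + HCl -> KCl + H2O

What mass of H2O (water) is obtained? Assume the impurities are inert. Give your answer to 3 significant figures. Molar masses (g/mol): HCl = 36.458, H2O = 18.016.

Mass of pure HCl = 207 g × 0.678 = 140.3 g.
n(HCl) = 140.3 g / 36.458 g/mol = 3.850 mol.
From the equation the HCl:H2O mole ratio is 1:1, so n(H2O) = 3.850 × 1/1 = 3.850 mol.
Mass of H2O = 3.850 mol × 18.016 g/mol = 69.35 g.

69.4 g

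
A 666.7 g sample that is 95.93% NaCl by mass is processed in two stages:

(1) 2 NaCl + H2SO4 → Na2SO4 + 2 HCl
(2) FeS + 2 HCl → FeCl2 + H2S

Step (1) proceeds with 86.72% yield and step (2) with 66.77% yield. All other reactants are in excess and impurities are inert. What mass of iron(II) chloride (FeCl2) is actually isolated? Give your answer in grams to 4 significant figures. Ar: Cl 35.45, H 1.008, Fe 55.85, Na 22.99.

Pure NaCl = 666.7 × 0.9593 = 639.57 g.
M(NaCl) = 22.99 + 35.45 = 58.44 g/mol.
M(FeCl2) = 55.85 + 2(35.45) = 126.75 g/mol.
n(NaCl) = 639.57 / 58.44 = 10.944 mol.
Step 1 (NaCl:HCl = 2:2): theoretical n(HCl) = 10.944 mol; at 86.72% yield, n(HCl) = 9.4906 mol.
Step 2 (HCl:FeCl2 = 2:1): theoretical n(FeCl2) = 4.7453 mol, so theoretical mass = 4.7453 × 126.75 = 601.47 g.
At 66.77% yield, actual mass of FeCl2 = 601.47 × 0.6677 = 401.60 g.

401.6 g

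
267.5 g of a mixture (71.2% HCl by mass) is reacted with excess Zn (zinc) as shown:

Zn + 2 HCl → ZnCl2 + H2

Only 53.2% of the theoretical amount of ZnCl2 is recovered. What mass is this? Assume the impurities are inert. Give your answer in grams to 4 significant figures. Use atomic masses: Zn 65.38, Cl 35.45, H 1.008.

189.4 g

Pure HCl available = 267.5 g × 0.712 = 190.46 g.
M(HCl) = 1.008 + 35.45 = 36.458 g/mol.
M(ZnCl2) = 65.38 + 2(35.45) = 136.28 g/mol.
n(HCl) = 190.46 g / 36.458 g/mol = 5.2241 mol.
From the equation the HCl:ZnCl2 mole ratio is 2:1, so n(ZnCl2) = 5.2241 × 1/2 = 2.6120 mol.
Mass of ZnCl2 = 2.6120 mol × 136.28 g/mol = 355.97 g.
Actual mass collected = 355.97 g × 0.532 = 189.38 g.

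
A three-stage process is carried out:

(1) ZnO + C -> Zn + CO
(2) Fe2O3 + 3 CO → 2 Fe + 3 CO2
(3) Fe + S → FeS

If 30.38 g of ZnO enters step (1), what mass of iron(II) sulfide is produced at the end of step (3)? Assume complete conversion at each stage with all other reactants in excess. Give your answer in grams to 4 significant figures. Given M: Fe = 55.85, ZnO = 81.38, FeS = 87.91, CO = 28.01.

21.88 g

n(ZnO) = 30.38 / 81.38 = 0.37331 mol.
Reaction (1): ZnO→CO ratio 1:1 ⇒ n(CO) = 0.37331 mol.
Reaction (2): CO→Fe ratio 3:2 ⇒ n(Fe) = 0.24887 mol.
Reaction (3): Fe→FeS ratio 1:1 ⇒ n(FeS) = 0.24887 mol.
Mass of FeS = 0.24887 × 87.91 = 21.878 g.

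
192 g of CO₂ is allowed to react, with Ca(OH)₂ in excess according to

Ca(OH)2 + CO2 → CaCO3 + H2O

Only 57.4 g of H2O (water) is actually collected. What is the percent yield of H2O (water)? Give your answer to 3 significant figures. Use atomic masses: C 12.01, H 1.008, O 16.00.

73.0 %

M(CO2) = 12.01 + 2(16.00) = 44.01 g/mol.
M(H2O) = 2(1.008) + 16.00 = 18.016 g/mol.
n(CO2) = 192.0 g / 44.01 g/mol = 4.363 mol.
From the equation the CO2:H2O mole ratio is 1:1, so n(H2O) = 4.363 × 1/1 = 4.363 mol.
Mass of H2O = 4.363 mol × 18.016 g/mol = 78.60 g.
This is the theoretical yield. Percent yield = 57.4 g / 78.60 g × 100% = 73.03%.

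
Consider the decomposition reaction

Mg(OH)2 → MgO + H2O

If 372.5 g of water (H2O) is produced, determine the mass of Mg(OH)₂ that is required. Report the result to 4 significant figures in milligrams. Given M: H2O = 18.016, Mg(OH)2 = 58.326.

n(H2O) = 372.50 g / 18.016 g/mol = 20.676 mol.
From the equation the H2O:Mg(OH)2 mole ratio is 1:1, so n(Mg(OH)2) = 20.676 × 1/1 = 20.676 mol.
Mass of Mg(OH)2 = 20.676 mol × 58.326 g/mol = 1206.0 g.
Converting to mg: 1206.0 g = 1206000 mg.

1206000 mg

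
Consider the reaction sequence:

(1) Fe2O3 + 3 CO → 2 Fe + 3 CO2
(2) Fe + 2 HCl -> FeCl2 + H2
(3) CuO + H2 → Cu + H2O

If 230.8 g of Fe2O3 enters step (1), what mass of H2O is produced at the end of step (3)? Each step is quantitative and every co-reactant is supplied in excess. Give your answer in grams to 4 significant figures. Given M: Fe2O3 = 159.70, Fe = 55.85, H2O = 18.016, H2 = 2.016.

n(Fe2O3) = 230.8 / 159.70 = 1.4452 mol.
Reaction (1): Fe2O3→Fe ratio 1:2 ⇒ n(Fe) = 2.8904 mol.
Reaction (2): Fe→H2 ratio 1:1 ⇒ n(H2) = 2.8904 mol.
Reaction (3): H2→H2O ratio 1:1 ⇒ n(H2O) = 2.8904 mol.
Mass of H2O = 2.8904 × 18.016 = 52.074 g.

52.07 g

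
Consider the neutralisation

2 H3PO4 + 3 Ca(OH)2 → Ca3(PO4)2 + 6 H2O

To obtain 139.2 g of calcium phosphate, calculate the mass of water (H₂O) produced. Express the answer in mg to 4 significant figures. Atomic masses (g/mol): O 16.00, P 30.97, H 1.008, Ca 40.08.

M(Ca3(PO4)2) = 3(40.08) + 2(30.97) + 8(16.00) = 310.18 g/mol.
M(H2O) = 2(1.008) + 16.00 = 18.016 g/mol.
n(Ca3(PO4)2) = 139.20 g / 310.18 g/mol = 0.44877 mol.
From the equation the Ca3(PO4)2:H2O mole ratio is 1:6, so n(H2O) = 0.44877 × 6/1 = 2.6926 mol.
Mass of H2O = 2.6926 mol × 18.016 g/mol = 48.510 g.
Converting to mg: 48.510 g = 48510 mg.

48510 mg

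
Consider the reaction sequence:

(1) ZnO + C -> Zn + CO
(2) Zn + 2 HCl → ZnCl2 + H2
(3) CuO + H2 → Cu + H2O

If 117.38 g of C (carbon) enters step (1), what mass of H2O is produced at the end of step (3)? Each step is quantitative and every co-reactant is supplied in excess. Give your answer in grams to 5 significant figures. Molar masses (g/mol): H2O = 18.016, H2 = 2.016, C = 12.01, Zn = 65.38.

176.08 g

n(C) = 117.38 / 12.01 = 9.77352 mol.
Reaction (1): C→Zn ratio 1:1 ⇒ n(Zn) = 9.77352 mol.
Reaction (2): Zn→H2 ratio 1:1 ⇒ n(H2) = 9.77352 mol.
Reaction (3): H2→H2O ratio 1:1 ⇒ n(H2O) = 9.77352 mol.
Mass of H2O = 9.77352 × 18.016 = 176.080 g.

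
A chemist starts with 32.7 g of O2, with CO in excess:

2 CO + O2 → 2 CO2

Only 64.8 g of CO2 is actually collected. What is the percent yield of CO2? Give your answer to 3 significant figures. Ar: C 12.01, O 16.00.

M(O2) = 2(16.00) = 32.00 g/mol.
M(CO2) = 12.01 + 2(16.00) = 44.01 g/mol.
n(O2) = 32.70 g / 32.00 g/mol = 1.022 mol.
From the equation the O2:CO2 mole ratio is 1:2, so n(CO2) = 1.022 × 2/1 = 2.044 mol.
Mass of CO2 = 2.044 mol × 44.01 g/mol = 89.95 g.
This is the theoretical yield. Percent yield = 64.8 g / 89.95 g × 100% = 72.04%.

72.0 %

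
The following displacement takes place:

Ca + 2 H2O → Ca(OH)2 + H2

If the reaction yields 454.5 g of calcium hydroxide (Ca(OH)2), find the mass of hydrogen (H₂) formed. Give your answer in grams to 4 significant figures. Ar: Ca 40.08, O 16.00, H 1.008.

M(Ca(OH)2) = 40.08 + 2(16.00) + 2(1.008) = 74.096 g/mol.
M(H2) = 2(1.008) = 2.016 g/mol.
n(Ca(OH)2) = 454.50 g / 74.096 g/mol = 6.1339 mol.
From the equation the Ca(OH)2:H2 mole ratio is 1:1, so n(H2) = 6.1339 × 1/1 = 6.1339 mol.
Mass of H2 = 6.1339 mol × 2.016 g/mol = 12.366 g.

12.37 g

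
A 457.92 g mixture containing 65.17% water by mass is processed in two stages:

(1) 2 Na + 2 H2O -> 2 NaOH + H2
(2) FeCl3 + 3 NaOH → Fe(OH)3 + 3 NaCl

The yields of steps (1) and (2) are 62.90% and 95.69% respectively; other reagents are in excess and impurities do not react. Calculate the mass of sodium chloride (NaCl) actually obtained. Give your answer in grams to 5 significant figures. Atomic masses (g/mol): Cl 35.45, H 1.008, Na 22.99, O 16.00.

582.65 g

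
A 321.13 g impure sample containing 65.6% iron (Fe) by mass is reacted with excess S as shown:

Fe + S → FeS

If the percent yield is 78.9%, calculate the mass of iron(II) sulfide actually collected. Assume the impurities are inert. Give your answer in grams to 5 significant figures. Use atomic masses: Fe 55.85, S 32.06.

Pure Fe available = 321.13 g × 0.656 = 210.661 g.
M(Fe) = 55.85 g/mol.
M(FeS) = 55.85 + 32.06 = 87.91 g/mol.
n(Fe) = 210.661 g / 55.85 g/mol = 3.77191 mol.
From the equation the Fe:FeS mole ratio is 1:1, so n(FeS) = 3.77191 × 1/1 = 3.77191 mol.
Mass of FeS = 3.77191 mol × 87.91 g/mol = 331.589 g.
Actual mass collected = 331.589 g × 0.789 = 261.624 g.

261.62 g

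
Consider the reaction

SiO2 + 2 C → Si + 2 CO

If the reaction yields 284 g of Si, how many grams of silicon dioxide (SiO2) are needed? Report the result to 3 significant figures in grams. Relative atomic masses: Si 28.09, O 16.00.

608 g

M(Si) = 28.09 g/mol.
M(SiO2) = 28.09 + 2(16.00) = 60.09 g/mol.
n(Si) = 284.0 g / 28.09 g/mol = 10.11 mol.
From the equation the Si:SiO2 mole ratio is 1:1, so n(SiO2) = 10.11 × 1/1 = 10.11 mol.
Mass of SiO2 = 10.11 mol × 60.09 g/mol = 607.5 g.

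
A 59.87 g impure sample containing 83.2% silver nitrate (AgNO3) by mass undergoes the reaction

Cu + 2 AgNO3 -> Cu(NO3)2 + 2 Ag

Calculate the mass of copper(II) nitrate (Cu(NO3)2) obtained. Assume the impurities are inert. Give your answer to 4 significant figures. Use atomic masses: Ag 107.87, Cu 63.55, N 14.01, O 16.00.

27.50 g

Mass of pure AgNO3 = 59.87 g × 0.832 = 49.812 g.
M(AgNO3) = 107.87 + 14.01 + 3(16.00) = 169.88 g/mol.
M(Cu(NO3)2) = 63.55 + 2(14.01) + 6(16.00) = 187.57 g/mol.
n(AgNO3) = 49.812 g / 169.88 g/mol = 0.29322 mol.
From the equation the AgNO3:Cu(NO3)2 mole ratio is 2:1, so n(Cu(NO3)2) = 0.29322 × 1/2 = 0.14661 mol.
Mass of Cu(NO3)2 = 0.14661 mol × 187.57 g/mol = 27.499 g.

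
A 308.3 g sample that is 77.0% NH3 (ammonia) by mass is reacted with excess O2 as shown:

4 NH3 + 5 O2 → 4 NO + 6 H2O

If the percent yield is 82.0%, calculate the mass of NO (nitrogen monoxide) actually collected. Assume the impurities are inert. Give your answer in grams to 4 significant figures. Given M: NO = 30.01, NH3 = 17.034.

Pure NH3 available = 308.3 g × 0.770 = 237.39 g.
n(NH3) = 237.39 g / 17.034 g/mol = 13.936 mol.
From the equation the NH3:NO mole ratio is 4:4, so n(NO) = 13.936 × 4/4 = 13.936 mol.
Mass of NO = 13.936 mol × 30.01 g/mol = 418.23 g.
Actual mass collected = 418.23 g × 0.820 = 342.95 g.

342.9 g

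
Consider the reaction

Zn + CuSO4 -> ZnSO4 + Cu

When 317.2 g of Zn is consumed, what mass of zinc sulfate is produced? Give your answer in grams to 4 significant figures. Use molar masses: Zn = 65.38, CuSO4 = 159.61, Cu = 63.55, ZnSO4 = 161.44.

n(Zn) = 317.20 g / 65.38 g/mol = 4.8516 mol.
From the equation the Zn:ZnSO4 mole ratio is 1:1, so n(ZnSO4) = 4.8516 × 1/1 = 4.8516 mol.
Mass of ZnSO4 = 4.8516 mol × 161.44 g/mol = 783.25 g.

783.2 g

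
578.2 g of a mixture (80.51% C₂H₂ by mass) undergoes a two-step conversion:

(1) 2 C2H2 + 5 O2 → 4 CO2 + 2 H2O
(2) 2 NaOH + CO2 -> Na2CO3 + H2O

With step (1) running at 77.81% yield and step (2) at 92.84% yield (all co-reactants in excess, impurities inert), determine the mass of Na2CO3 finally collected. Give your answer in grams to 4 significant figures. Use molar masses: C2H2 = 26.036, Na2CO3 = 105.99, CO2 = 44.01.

Pure C2H2 = 578.2 × 0.8051 = 465.51 g.
n(C2H2) = 465.51 / 26.036 = 17.879 mol.
Step 1 (C2H2:CO2 = 2:4): theoretical n(CO2) = 35.759 mol; at 77.81% yield, n(CO2) = 27.824 mol.
Step 2 (CO2:Na2CO3 = 1:1): theoretical n(Na2CO3) = 27.824 mol, so theoretical mass = 27.824 × 105.99 = 2949.1 g.
At 92.84% yield, actual mass of Na2CO3 = 2949.1 × 0.9284 = 2737.9 g.

2738 g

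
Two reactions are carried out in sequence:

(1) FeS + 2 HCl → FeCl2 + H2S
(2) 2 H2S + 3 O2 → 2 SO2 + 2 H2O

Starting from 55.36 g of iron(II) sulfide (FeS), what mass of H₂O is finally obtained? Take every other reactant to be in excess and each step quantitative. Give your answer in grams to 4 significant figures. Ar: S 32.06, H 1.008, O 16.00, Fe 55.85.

M(FeS) = 55.85 + 32.06 = 87.91 g/mol.
M(H2O) = 2(1.008) + 16.00 = 18.016 g/mol.
n(FeS) = 55.360 / 87.91 = 0.62973 mol.
Step 1 gives a 1:1 ratio of FeS to H2S, so n(H2S) = 0.62973 mol.
In step 2 the H2S:H2O ratio is 2:2, so n(H2O) = 0.62973 mol.
Mass of H2O = 0.62973 × 18.016 = 11.345 g.

11.35 g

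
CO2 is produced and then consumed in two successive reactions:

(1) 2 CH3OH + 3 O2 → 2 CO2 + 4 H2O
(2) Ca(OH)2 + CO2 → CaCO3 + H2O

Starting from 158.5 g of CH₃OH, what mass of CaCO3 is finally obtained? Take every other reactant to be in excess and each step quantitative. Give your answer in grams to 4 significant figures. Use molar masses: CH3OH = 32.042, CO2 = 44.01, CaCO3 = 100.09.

495.1 g

n(CH3OH) = 158.50 / 32.042 = 4.9466 mol.
Step 1 gives a 2:2 ratio of CH3OH to CO2, so n(CO2) = 4.9466 mol.
In step 2 the CO2:CaCO3 ratio is 1:1, so n(CaCO3) = 4.9466 mol.
Mass of CaCO3 = 4.9466 × 100.09 = 495.11 g.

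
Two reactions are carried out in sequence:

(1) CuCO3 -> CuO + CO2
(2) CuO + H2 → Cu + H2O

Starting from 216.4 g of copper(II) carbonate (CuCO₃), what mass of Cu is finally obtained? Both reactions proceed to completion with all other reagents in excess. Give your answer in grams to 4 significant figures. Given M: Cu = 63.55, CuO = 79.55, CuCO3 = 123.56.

111.3 g

n(CuCO3) = 216.40 / 123.56 = 1.7514 mol.
Step 1 gives a 1:1 ratio of CuCO3 to CuO, so n(CuO) = 1.7514 mol.
In step 2 the CuO:Cu ratio is 1:1, so n(Cu) = 1.7514 mol.
Mass of Cu = 1.7514 × 63.55 = 111.30 g.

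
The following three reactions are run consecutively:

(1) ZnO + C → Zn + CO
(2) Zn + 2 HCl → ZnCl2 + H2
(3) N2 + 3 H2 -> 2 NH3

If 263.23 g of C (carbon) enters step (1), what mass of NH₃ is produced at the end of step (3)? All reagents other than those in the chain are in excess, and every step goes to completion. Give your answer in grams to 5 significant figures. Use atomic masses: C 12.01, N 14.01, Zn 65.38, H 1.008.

M(C) = 12.01 g/mol.
M(NH3) = 14.01 + 3(1.008) = 17.034 g/mol.
n(C) = 263.23 / 12.01 = 21.9176 mol.
Reaction (1): C→Zn ratio 1:1 ⇒ n(Zn) = 21.9176 mol.
Reaction (2): Zn→H2 ratio 1:1 ⇒ n(H2) = 21.9176 mol.
Reaction (3): H2→NH3 ratio 3:2 ⇒ n(NH3) = 14.6117 mol.
Mass of NH3 = 14.6117 × 17.034 = 248.896 g.

248.90 g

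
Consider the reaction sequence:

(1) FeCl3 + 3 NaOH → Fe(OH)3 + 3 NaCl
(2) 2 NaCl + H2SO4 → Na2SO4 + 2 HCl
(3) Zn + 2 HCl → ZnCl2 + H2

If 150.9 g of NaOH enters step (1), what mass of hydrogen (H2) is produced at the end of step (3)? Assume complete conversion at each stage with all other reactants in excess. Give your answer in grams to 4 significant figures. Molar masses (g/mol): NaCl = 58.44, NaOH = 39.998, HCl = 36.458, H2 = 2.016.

3.803 g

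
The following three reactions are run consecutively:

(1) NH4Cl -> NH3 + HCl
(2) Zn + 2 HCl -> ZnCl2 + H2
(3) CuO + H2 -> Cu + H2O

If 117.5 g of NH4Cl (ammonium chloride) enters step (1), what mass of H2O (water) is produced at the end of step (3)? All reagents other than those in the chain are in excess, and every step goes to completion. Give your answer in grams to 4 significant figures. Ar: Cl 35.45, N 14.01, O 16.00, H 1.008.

19.79 g

M(NH4Cl) = 14.01 + 4(1.008) + 35.45 = 53.492 g/mol.
M(H2O) = 2(1.008) + 16.00 = 18.016 g/mol.
n(NH4Cl) = 117.5 / 53.492 = 2.1966 mol.
Reaction (1): NH4Cl→HCl ratio 1:1 ⇒ n(HCl) = 2.1966 mol.
Reaction (2): HCl→H2 ratio 2:1 ⇒ n(H2) = 1.0983 mol.
Reaction (3): H2→H2O ratio 1:1 ⇒ n(H2O) = 1.0983 mol.
Mass of H2O = 1.0983 × 18.016 = 19.787 g.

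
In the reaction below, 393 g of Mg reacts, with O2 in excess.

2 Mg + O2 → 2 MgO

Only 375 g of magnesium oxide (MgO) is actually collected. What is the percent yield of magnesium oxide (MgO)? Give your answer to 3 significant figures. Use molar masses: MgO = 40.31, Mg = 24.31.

n(Mg) = 393.0 g / 24.31 g/mol = 16.17 mol.
From the equation the Mg:MgO mole ratio is 2:2, so n(MgO) = 16.17 × 2/2 = 16.17 mol.
Mass of MgO = 16.17 mol × 40.31 g/mol = 651.7 g.
This is the theoretical yield. Percent yield = 375 g / 651.7 g × 100% = 57.55%.

57.5 %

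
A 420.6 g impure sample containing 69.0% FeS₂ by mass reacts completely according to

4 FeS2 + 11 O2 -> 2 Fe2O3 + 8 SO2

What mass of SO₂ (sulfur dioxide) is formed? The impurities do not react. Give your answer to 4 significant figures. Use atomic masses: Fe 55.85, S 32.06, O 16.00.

309.9 g

Mass of pure FeS2 = 420.6 g × 0.690 = 290.21 g.
M(FeS2) = 55.85 + 2(32.06) = 119.97 g/mol.
M(SO2) = 32.06 + 2(16.00) = 64.06 g/mol.
n(FeS2) = 290.21 g / 119.97 g/mol = 2.4191 mol.
From the equation the FeS2:SO2 mole ratio is 4:8, so n(SO2) = 2.4191 × 8/4 = 4.8381 mol.
Mass of SO2 = 4.8381 mol × 64.06 g/mol = 309.93 g.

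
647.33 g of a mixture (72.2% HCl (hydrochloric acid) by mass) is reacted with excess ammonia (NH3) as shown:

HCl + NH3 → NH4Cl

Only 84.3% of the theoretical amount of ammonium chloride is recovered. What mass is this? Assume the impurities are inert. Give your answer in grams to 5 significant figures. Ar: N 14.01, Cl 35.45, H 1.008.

578.08 g

Pure HCl available = 647.33 g × 0.722 = 467.372 g.
M(HCl) = 1.008 + 35.45 = 36.458 g/mol.
M(NH4Cl) = 14.01 + 4(1.008) + 35.45 = 53.492 g/mol.
n(HCl) = 467.372 g / 36.458 g/mol = 12.8195 mol.
From the equation the HCl:NH4Cl mole ratio is 1:1, so n(NH4Cl) = 12.8195 × 1/1 = 12.8195 mol.
Mass of NH4Cl = 12.8195 mol × 53.492 g/mol = 685.739 g.
Actual mass collected = 685.739 g × 0.843 = 578.078 g.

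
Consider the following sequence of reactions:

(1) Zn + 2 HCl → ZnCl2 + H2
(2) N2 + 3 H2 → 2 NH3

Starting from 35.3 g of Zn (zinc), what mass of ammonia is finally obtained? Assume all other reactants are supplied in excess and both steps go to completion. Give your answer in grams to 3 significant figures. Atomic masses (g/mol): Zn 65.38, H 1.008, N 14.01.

6.13 g

M(Zn) = 65.38 g/mol.
M(NH3) = 14.01 + 3(1.008) = 17.034 g/mol.
n(Zn) = 35.30 / 65.38 = 0.5399 mol.
Step 1 gives a 1:1 ratio of Zn to H2, so n(H2) = 0.5399 mol.
In step 2 the H2:NH3 ratio is 3:2, so n(NH3) = 0.3599 mol.
Mass of NH3 = 0.3599 × 17.034 = 6.131 g.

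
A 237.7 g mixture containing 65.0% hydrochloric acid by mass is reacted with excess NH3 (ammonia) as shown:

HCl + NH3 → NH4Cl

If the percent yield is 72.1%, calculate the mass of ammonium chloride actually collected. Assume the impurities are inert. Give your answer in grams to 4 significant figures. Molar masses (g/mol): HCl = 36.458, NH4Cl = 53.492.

163.4 g

Pure HCl available = 237.7 g × 0.650 = 154.50 g.
n(HCl) = 154.50 g / 36.458 g/mol = 4.2379 mol.
From the equation the HCl:NH4Cl mole ratio is 1:1, so n(NH4Cl) = 4.2379 × 1/1 = 4.2379 mol.
Mass of NH4Cl = 4.2379 mol × 53.492 g/mol = 226.69 g.
Actual mass collected = 226.69 g × 0.721 = 163.45 g.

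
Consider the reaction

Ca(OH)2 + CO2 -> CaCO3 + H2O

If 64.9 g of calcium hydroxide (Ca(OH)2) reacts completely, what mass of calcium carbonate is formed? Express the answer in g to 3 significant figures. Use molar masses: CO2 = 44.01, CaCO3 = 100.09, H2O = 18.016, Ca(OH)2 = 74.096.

n(Ca(OH)2) = 64.90 g / 74.096 g/mol = 0.8759 mol.
From the equation the Ca(OH)2:CaCO3 mole ratio is 1:1, so n(CaCO3) = 0.8759 × 1/1 = 0.8759 mol.
Mass of CaCO3 = 0.8759 mol × 100.09 g/mol = 87.67 g.

87.7 g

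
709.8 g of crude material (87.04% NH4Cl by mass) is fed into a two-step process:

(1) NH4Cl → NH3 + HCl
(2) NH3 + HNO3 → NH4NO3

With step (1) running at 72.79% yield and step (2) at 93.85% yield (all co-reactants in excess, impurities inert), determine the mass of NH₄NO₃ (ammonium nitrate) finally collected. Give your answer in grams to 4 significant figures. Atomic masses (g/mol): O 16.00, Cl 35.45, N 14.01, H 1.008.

631.6 g

Pure NH4Cl = 709.8 × 0.8704 = 617.81 g.
M(NH4Cl) = 14.01 + 4(1.008) + 35.45 = 53.492 g/mol.
M(NH4NO3) = 2(14.01) + 4(1.008) + 3(16.00) = 80.052 g/mol.
n(NH4Cl) = 617.81 / 53.492 = 11.550 mol.
Step 1 (NH4Cl:NH3 = 1:1): theoretical n(NH3) = 11.550 mol; at 72.79% yield, n(NH3) = 8.4069 mol.
Step 2 (NH3:NH4NO3 = 1:1): theoretical n(NH4NO3) = 8.4069 mol, so theoretical mass = 8.4069 × 80.052 = 672.99 g.
At 93.85% yield, actual mass of NH4NO3 = 672.99 × 0.9385 = 631.60 g.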